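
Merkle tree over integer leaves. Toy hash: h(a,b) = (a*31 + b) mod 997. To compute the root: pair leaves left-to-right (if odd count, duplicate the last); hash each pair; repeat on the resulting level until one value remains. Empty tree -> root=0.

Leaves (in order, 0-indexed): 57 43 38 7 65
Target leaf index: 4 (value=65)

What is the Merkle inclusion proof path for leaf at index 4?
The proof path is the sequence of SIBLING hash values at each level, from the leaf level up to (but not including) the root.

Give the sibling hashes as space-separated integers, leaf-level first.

Answer: 65 86 466

Derivation:
L0 (leaves): [57, 43, 38, 7, 65], target index=4
L1: h(57,43)=(57*31+43)%997=813 [pair 0] h(38,7)=(38*31+7)%997=188 [pair 1] h(65,65)=(65*31+65)%997=86 [pair 2] -> [813, 188, 86]
  Sibling for proof at L0: 65
L2: h(813,188)=(813*31+188)%997=466 [pair 0] h(86,86)=(86*31+86)%997=758 [pair 1] -> [466, 758]
  Sibling for proof at L1: 86
L3: h(466,758)=(466*31+758)%997=249 [pair 0] -> [249]
  Sibling for proof at L2: 466
Root: 249
Proof path (sibling hashes from leaf to root): [65, 86, 466]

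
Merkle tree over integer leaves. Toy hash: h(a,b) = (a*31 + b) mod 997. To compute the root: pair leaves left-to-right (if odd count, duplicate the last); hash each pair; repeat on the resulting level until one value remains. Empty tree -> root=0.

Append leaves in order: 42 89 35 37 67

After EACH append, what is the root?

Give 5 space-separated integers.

After append 42 (leaves=[42]):
  L0: [42]
  root=42
After append 89 (leaves=[42, 89]):
  L0: [42, 89]
  L1: h(42,89)=(42*31+89)%997=394 -> [394]
  root=394
After append 35 (leaves=[42, 89, 35]):
  L0: [42, 89, 35]
  L1: h(42,89)=(42*31+89)%997=394 h(35,35)=(35*31+35)%997=123 -> [394, 123]
  L2: h(394,123)=(394*31+123)%997=373 -> [373]
  root=373
After append 37 (leaves=[42, 89, 35, 37]):
  L0: [42, 89, 35, 37]
  L1: h(42,89)=(42*31+89)%997=394 h(35,37)=(35*31+37)%997=125 -> [394, 125]
  L2: h(394,125)=(394*31+125)%997=375 -> [375]
  root=375
After append 67 (leaves=[42, 89, 35, 37, 67]):
  L0: [42, 89, 35, 37, 67]
  L1: h(42,89)=(42*31+89)%997=394 h(35,37)=(35*31+37)%997=125 h(67,67)=(67*31+67)%997=150 -> [394, 125, 150]
  L2: h(394,125)=(394*31+125)%997=375 h(150,150)=(150*31+150)%997=812 -> [375, 812]
  L3: h(375,812)=(375*31+812)%997=473 -> [473]
  root=473

Answer: 42 394 373 375 473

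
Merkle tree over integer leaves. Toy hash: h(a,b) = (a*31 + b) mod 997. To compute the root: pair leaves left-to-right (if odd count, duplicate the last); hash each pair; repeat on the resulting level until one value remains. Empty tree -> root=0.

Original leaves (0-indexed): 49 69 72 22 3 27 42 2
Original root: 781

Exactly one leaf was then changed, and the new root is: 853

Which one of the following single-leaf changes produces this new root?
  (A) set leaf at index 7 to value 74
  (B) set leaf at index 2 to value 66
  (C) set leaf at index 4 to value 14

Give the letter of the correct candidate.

Original leaves: [49, 69, 72, 22, 3, 27, 42, 2]
Target new root: 853
Try each candidate change and compute the resulting root:
Candidate A: set leaf[7] = 74 -> leaves = [49, 69, 72, 22, 3, 27, 42, 74]
  L0: [49, 69, 72, 22, 3, 27, 42, 74]
  L1: h(49,69)=(49*31+69)%997=591 h(72,22)=(72*31+22)%997=260 h(3,27)=(3*31+27)%997=120 h(42,74)=(42*31+74)%997=379 -> [591, 260, 120, 379]
  L2: h(591,260)=(591*31+260)%997=635 h(120,379)=(120*31+379)%997=111 -> [635, 111]
  L3: h(635,111)=(635*31+111)%997=853 -> [853]
  root = 853 == target 853  ** MATCH **
Candidate B: set leaf[2] = 66 -> leaves = [49, 69, 66, 22, 3, 27, 42, 2]
  L0: [49, 69, 66, 22, 3, 27, 42, 2]
  L1: h(49,69)=(49*31+69)%997=591 h(66,22)=(66*31+22)%997=74 h(3,27)=(3*31+27)%997=120 h(42,2)=(42*31+2)%997=307 -> [591, 74, 120, 307]
  L2: h(591,74)=(591*31+74)%997=449 h(120,307)=(120*31+307)%997=39 -> [449, 39]
  L3: h(449,39)=(449*31+39)%997=0 -> [0]
  root = 0 != target 853
Candidate C: set leaf[4] = 14 -> leaves = [49, 69, 72, 22, 14, 27, 42, 2]
  L0: [49, 69, 72, 22, 14, 27, 42, 2]
  L1: h(49,69)=(49*31+69)%997=591 h(72,22)=(72*31+22)%997=260 h(14,27)=(14*31+27)%997=461 h(42,2)=(42*31+2)%997=307 -> [591, 260, 461, 307]
  L2: h(591,260)=(591*31+260)%997=635 h(461,307)=(461*31+307)%997=640 -> [635, 640]
  L3: h(635,640)=(635*31+640)%997=385 -> [385]
  root = 385 != target 853
Candidate A produces the target root.

Answer: A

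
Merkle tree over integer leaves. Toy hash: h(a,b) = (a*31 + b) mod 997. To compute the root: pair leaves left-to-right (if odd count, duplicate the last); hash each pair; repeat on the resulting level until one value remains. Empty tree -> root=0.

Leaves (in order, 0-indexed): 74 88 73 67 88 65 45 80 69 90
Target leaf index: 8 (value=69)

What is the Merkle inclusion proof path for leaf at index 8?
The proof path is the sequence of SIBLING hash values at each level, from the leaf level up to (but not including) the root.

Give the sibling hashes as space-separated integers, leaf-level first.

L0 (leaves): [74, 88, 73, 67, 88, 65, 45, 80, 69, 90], target index=8
L1: h(74,88)=(74*31+88)%997=388 [pair 0] h(73,67)=(73*31+67)%997=336 [pair 1] h(88,65)=(88*31+65)%997=799 [pair 2] h(45,80)=(45*31+80)%997=478 [pair 3] h(69,90)=(69*31+90)%997=235 [pair 4] -> [388, 336, 799, 478, 235]
  Sibling for proof at L0: 90
L2: h(388,336)=(388*31+336)%997=400 [pair 0] h(799,478)=(799*31+478)%997=322 [pair 1] h(235,235)=(235*31+235)%997=541 [pair 2] -> [400, 322, 541]
  Sibling for proof at L1: 235
L3: h(400,322)=(400*31+322)%997=758 [pair 0] h(541,541)=(541*31+541)%997=363 [pair 1] -> [758, 363]
  Sibling for proof at L2: 541
L4: h(758,363)=(758*31+363)%997=930 [pair 0] -> [930]
  Sibling for proof at L3: 758
Root: 930
Proof path (sibling hashes from leaf to root): [90, 235, 541, 758]

Answer: 90 235 541 758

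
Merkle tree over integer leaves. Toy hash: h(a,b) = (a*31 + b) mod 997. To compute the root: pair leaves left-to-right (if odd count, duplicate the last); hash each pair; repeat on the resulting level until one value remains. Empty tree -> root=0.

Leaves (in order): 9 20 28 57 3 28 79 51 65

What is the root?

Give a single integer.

Answer: 603

Derivation:
L0: [9, 20, 28, 57, 3, 28, 79, 51, 65]
L1: h(9,20)=(9*31+20)%997=299 h(28,57)=(28*31+57)%997=925 h(3,28)=(3*31+28)%997=121 h(79,51)=(79*31+51)%997=506 h(65,65)=(65*31+65)%997=86 -> [299, 925, 121, 506, 86]
L2: h(299,925)=(299*31+925)%997=224 h(121,506)=(121*31+506)%997=269 h(86,86)=(86*31+86)%997=758 -> [224, 269, 758]
L3: h(224,269)=(224*31+269)%997=234 h(758,758)=(758*31+758)%997=328 -> [234, 328]
L4: h(234,328)=(234*31+328)%997=603 -> [603]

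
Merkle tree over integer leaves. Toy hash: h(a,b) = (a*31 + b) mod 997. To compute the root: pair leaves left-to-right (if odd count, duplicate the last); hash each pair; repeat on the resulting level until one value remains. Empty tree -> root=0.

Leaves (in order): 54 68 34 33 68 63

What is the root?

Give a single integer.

L0: [54, 68, 34, 33, 68, 63]
L1: h(54,68)=(54*31+68)%997=745 h(34,33)=(34*31+33)%997=90 h(68,63)=(68*31+63)%997=177 -> [745, 90, 177]
L2: h(745,90)=(745*31+90)%997=254 h(177,177)=(177*31+177)%997=679 -> [254, 679]
L3: h(254,679)=(254*31+679)%997=577 -> [577]

Answer: 577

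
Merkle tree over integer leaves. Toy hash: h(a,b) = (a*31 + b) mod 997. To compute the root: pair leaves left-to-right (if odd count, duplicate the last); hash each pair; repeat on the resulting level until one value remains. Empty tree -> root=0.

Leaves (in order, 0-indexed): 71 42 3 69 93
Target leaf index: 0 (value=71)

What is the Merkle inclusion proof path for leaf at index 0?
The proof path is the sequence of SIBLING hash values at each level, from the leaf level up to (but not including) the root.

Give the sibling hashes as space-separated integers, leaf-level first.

Answer: 42 162 517

Derivation:
L0 (leaves): [71, 42, 3, 69, 93], target index=0
L1: h(71,42)=(71*31+42)%997=249 [pair 0] h(3,69)=(3*31+69)%997=162 [pair 1] h(93,93)=(93*31+93)%997=982 [pair 2] -> [249, 162, 982]
  Sibling for proof at L0: 42
L2: h(249,162)=(249*31+162)%997=902 [pair 0] h(982,982)=(982*31+982)%997=517 [pair 1] -> [902, 517]
  Sibling for proof at L1: 162
L3: h(902,517)=(902*31+517)%997=563 [pair 0] -> [563]
  Sibling for proof at L2: 517
Root: 563
Proof path (sibling hashes from leaf to root): [42, 162, 517]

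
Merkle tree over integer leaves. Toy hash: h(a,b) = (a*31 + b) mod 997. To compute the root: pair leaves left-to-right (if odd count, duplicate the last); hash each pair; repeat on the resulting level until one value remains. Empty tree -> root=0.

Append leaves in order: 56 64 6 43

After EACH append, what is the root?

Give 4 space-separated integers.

After append 56 (leaves=[56]):
  L0: [56]
  root=56
After append 64 (leaves=[56, 64]):
  L0: [56, 64]
  L1: h(56,64)=(56*31+64)%997=803 -> [803]
  root=803
After append 6 (leaves=[56, 64, 6]):
  L0: [56, 64, 6]
  L1: h(56,64)=(56*31+64)%997=803 h(6,6)=(6*31+6)%997=192 -> [803, 192]
  L2: h(803,192)=(803*31+192)%997=160 -> [160]
  root=160
After append 43 (leaves=[56, 64, 6, 43]):
  L0: [56, 64, 6, 43]
  L1: h(56,64)=(56*31+64)%997=803 h(6,43)=(6*31+43)%997=229 -> [803, 229]
  L2: h(803,229)=(803*31+229)%997=197 -> [197]
  root=197

Answer: 56 803 160 197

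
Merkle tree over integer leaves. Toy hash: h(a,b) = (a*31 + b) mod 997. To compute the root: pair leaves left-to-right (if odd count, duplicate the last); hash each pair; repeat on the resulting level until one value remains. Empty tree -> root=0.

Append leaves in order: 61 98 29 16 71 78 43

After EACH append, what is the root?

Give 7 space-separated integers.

After append 61 (leaves=[61]):
  L0: [61]
  root=61
After append 98 (leaves=[61, 98]):
  L0: [61, 98]
  L1: h(61,98)=(61*31+98)%997=992 -> [992]
  root=992
After append 29 (leaves=[61, 98, 29]):
  L0: [61, 98, 29]
  L1: h(61,98)=(61*31+98)%997=992 h(29,29)=(29*31+29)%997=928 -> [992, 928]
  L2: h(992,928)=(992*31+928)%997=773 -> [773]
  root=773
After append 16 (leaves=[61, 98, 29, 16]):
  L0: [61, 98, 29, 16]
  L1: h(61,98)=(61*31+98)%997=992 h(29,16)=(29*31+16)%997=915 -> [992, 915]
  L2: h(992,915)=(992*31+915)%997=760 -> [760]
  root=760
After append 71 (leaves=[61, 98, 29, 16, 71]):
  L0: [61, 98, 29, 16, 71]
  L1: h(61,98)=(61*31+98)%997=992 h(29,16)=(29*31+16)%997=915 h(71,71)=(71*31+71)%997=278 -> [992, 915, 278]
  L2: h(992,915)=(992*31+915)%997=760 h(278,278)=(278*31+278)%997=920 -> [760, 920]
  L3: h(760,920)=(760*31+920)%997=552 -> [552]
  root=552
After append 78 (leaves=[61, 98, 29, 16, 71, 78]):
  L0: [61, 98, 29, 16, 71, 78]
  L1: h(61,98)=(61*31+98)%997=992 h(29,16)=(29*31+16)%997=915 h(71,78)=(71*31+78)%997=285 -> [992, 915, 285]
  L2: h(992,915)=(992*31+915)%997=760 h(285,285)=(285*31+285)%997=147 -> [760, 147]
  L3: h(760,147)=(760*31+147)%997=776 -> [776]
  root=776
After append 43 (leaves=[61, 98, 29, 16, 71, 78, 43]):
  L0: [61, 98, 29, 16, 71, 78, 43]
  L1: h(61,98)=(61*31+98)%997=992 h(29,16)=(29*31+16)%997=915 h(71,78)=(71*31+78)%997=285 h(43,43)=(43*31+43)%997=379 -> [992, 915, 285, 379]
  L2: h(992,915)=(992*31+915)%997=760 h(285,379)=(285*31+379)%997=241 -> [760, 241]
  L3: h(760,241)=(760*31+241)%997=870 -> [870]
  root=870

Answer: 61 992 773 760 552 776 870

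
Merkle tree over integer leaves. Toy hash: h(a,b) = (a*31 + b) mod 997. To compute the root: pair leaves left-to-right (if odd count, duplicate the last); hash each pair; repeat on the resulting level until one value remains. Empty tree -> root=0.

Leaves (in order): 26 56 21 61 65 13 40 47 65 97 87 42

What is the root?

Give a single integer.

L0: [26, 56, 21, 61, 65, 13, 40, 47, 65, 97, 87, 42]
L1: h(26,56)=(26*31+56)%997=862 h(21,61)=(21*31+61)%997=712 h(65,13)=(65*31+13)%997=34 h(40,47)=(40*31+47)%997=290 h(65,97)=(65*31+97)%997=118 h(87,42)=(87*31+42)%997=745 -> [862, 712, 34, 290, 118, 745]
L2: h(862,712)=(862*31+712)%997=515 h(34,290)=(34*31+290)%997=347 h(118,745)=(118*31+745)%997=415 -> [515, 347, 415]
L3: h(515,347)=(515*31+347)%997=360 h(415,415)=(415*31+415)%997=319 -> [360, 319]
L4: h(360,319)=(360*31+319)%997=512 -> [512]

Answer: 512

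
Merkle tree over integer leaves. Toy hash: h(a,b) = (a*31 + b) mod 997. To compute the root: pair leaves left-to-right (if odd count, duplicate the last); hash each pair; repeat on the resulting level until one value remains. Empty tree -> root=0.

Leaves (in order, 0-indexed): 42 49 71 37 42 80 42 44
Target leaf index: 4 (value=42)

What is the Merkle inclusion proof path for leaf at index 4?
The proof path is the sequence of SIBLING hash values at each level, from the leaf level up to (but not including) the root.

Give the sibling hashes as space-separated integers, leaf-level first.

L0 (leaves): [42, 49, 71, 37, 42, 80, 42, 44], target index=4
L1: h(42,49)=(42*31+49)%997=354 [pair 0] h(71,37)=(71*31+37)%997=244 [pair 1] h(42,80)=(42*31+80)%997=385 [pair 2] h(42,44)=(42*31+44)%997=349 [pair 3] -> [354, 244, 385, 349]
  Sibling for proof at L0: 80
L2: h(354,244)=(354*31+244)%997=251 [pair 0] h(385,349)=(385*31+349)%997=320 [pair 1] -> [251, 320]
  Sibling for proof at L1: 349
L3: h(251,320)=(251*31+320)%997=125 [pair 0] -> [125]
  Sibling for proof at L2: 251
Root: 125
Proof path (sibling hashes from leaf to root): [80, 349, 251]

Answer: 80 349 251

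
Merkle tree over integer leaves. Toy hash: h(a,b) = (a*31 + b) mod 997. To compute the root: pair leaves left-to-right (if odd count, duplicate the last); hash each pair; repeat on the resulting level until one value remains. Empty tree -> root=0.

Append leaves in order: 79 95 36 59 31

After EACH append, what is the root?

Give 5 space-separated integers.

After append 79 (leaves=[79]):
  L0: [79]
  root=79
After append 95 (leaves=[79, 95]):
  L0: [79, 95]
  L1: h(79,95)=(79*31+95)%997=550 -> [550]
  root=550
After append 36 (leaves=[79, 95, 36]):
  L0: [79, 95, 36]
  L1: h(79,95)=(79*31+95)%997=550 h(36,36)=(36*31+36)%997=155 -> [550, 155]
  L2: h(550,155)=(550*31+155)%997=256 -> [256]
  root=256
After append 59 (leaves=[79, 95, 36, 59]):
  L0: [79, 95, 36, 59]
  L1: h(79,95)=(79*31+95)%997=550 h(36,59)=(36*31+59)%997=178 -> [550, 178]
  L2: h(550,178)=(550*31+178)%997=279 -> [279]
  root=279
After append 31 (leaves=[79, 95, 36, 59, 31]):
  L0: [79, 95, 36, 59, 31]
  L1: h(79,95)=(79*31+95)%997=550 h(36,59)=(36*31+59)%997=178 h(31,31)=(31*31+31)%997=992 -> [550, 178, 992]
  L2: h(550,178)=(550*31+178)%997=279 h(992,992)=(992*31+992)%997=837 -> [279, 837]
  L3: h(279,837)=(279*31+837)%997=513 -> [513]
  root=513

Answer: 79 550 256 279 513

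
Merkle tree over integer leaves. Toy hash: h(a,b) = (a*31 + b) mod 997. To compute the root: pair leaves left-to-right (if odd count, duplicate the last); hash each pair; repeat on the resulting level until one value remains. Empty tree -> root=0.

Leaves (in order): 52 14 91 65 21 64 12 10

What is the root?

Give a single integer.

Answer: 636

Derivation:
L0: [52, 14, 91, 65, 21, 64, 12, 10]
L1: h(52,14)=(52*31+14)%997=629 h(91,65)=(91*31+65)%997=892 h(21,64)=(21*31+64)%997=715 h(12,10)=(12*31+10)%997=382 -> [629, 892, 715, 382]
L2: h(629,892)=(629*31+892)%997=451 h(715,382)=(715*31+382)%997=613 -> [451, 613]
L3: h(451,613)=(451*31+613)%997=636 -> [636]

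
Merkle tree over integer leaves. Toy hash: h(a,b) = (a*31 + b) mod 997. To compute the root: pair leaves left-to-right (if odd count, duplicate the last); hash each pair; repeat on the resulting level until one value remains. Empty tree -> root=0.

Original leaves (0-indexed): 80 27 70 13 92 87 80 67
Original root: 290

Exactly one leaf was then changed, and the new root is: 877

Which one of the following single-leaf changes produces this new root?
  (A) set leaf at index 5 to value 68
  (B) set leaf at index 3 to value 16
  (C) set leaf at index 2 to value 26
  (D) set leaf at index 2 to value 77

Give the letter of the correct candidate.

Original leaves: [80, 27, 70, 13, 92, 87, 80, 67]
Target new root: 877
Try each candidate change and compute the resulting root:
Candidate A: set leaf[5] = 68 -> leaves = [80, 27, 70, 13, 92, 68, 80, 67]
  L0: [80, 27, 70, 13, 92, 68, 80, 67]
  L1: h(80,27)=(80*31+27)%997=513 h(70,13)=(70*31+13)%997=189 h(92,68)=(92*31+68)%997=926 h(80,67)=(80*31+67)%997=553 -> [513, 189, 926, 553]
  L2: h(513,189)=(513*31+189)%997=140 h(926,553)=(926*31+553)%997=346 -> [140, 346]
  L3: h(140,346)=(140*31+346)%997=698 -> [698]
  root = 698 != target 877
Candidate B: set leaf[3] = 16 -> leaves = [80, 27, 70, 16, 92, 87, 80, 67]
  L0: [80, 27, 70, 16, 92, 87, 80, 67]
  L1: h(80,27)=(80*31+27)%997=513 h(70,16)=(70*31+16)%997=192 h(92,87)=(92*31+87)%997=945 h(80,67)=(80*31+67)%997=553 -> [513, 192, 945, 553]
  L2: h(513,192)=(513*31+192)%997=143 h(945,553)=(945*31+553)%997=935 -> [143, 935]
  L3: h(143,935)=(143*31+935)%997=383 -> [383]
  root = 383 != target 877
Candidate C: set leaf[2] = 26 -> leaves = [80, 27, 26, 13, 92, 87, 80, 67]
  L0: [80, 27, 26, 13, 92, 87, 80, 67]
  L1: h(80,27)=(80*31+27)%997=513 h(26,13)=(26*31+13)%997=819 h(92,87)=(92*31+87)%997=945 h(80,67)=(80*31+67)%997=553 -> [513, 819, 945, 553]
  L2: h(513,819)=(513*31+819)%997=770 h(945,553)=(945*31+553)%997=935 -> [770, 935]
  L3: h(770,935)=(770*31+935)%997=877 -> [877]
  root = 877 == target 877  ** MATCH **
Candidate D: set leaf[2] = 77 -> leaves = [80, 27, 77, 13, 92, 87, 80, 67]
  L0: [80, 27, 77, 13, 92, 87, 80, 67]
  L1: h(80,27)=(80*31+27)%997=513 h(77,13)=(77*31+13)%997=406 h(92,87)=(92*31+87)%997=945 h(80,67)=(80*31+67)%997=553 -> [513, 406, 945, 553]
  L2: h(513,406)=(513*31+406)%997=357 h(945,553)=(945*31+553)%997=935 -> [357, 935]
  L3: h(357,935)=(357*31+935)%997=38 -> [38]
  root = 38 != target 877
Candidate C produces the target root.

Answer: C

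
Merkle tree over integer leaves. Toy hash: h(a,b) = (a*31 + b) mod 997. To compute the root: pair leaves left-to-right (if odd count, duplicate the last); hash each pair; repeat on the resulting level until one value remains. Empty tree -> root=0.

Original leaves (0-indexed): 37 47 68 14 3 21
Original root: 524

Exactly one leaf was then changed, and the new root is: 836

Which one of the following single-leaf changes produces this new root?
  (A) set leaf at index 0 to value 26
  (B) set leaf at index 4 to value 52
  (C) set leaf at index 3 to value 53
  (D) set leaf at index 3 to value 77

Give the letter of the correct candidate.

Answer: A

Derivation:
Original leaves: [37, 47, 68, 14, 3, 21]
Target new root: 836
Try each candidate change and compute the resulting root:
Candidate A: set leaf[0] = 26 -> leaves = [26, 47, 68, 14, 3, 21]
  L0: [26, 47, 68, 14, 3, 21]
  L1: h(26,47)=(26*31+47)%997=853 h(68,14)=(68*31+14)%997=128 h(3,21)=(3*31+21)%997=114 -> [853, 128, 114]
  L2: h(853,128)=(853*31+128)%997=649 h(114,114)=(114*31+114)%997=657 -> [649, 657]
  L3: h(649,657)=(649*31+657)%997=836 -> [836]
  root = 836 == target 836  ** MATCH **
Candidate B: set leaf[4] = 52 -> leaves = [37, 47, 68, 14, 52, 21]
  L0: [37, 47, 68, 14, 52, 21]
  L1: h(37,47)=(37*31+47)%997=197 h(68,14)=(68*31+14)%997=128 h(52,21)=(52*31+21)%997=636 -> [197, 128, 636]
  L2: h(197,128)=(197*31+128)%997=253 h(636,636)=(636*31+636)%997=412 -> [253, 412]
  L3: h(253,412)=(253*31+412)%997=279 -> [279]
  root = 279 != target 836
Candidate C: set leaf[3] = 53 -> leaves = [37, 47, 68, 53, 3, 21]
  L0: [37, 47, 68, 53, 3, 21]
  L1: h(37,47)=(37*31+47)%997=197 h(68,53)=(68*31+53)%997=167 h(3,21)=(3*31+21)%997=114 -> [197, 167, 114]
  L2: h(197,167)=(197*31+167)%997=292 h(114,114)=(114*31+114)%997=657 -> [292, 657]
  L3: h(292,657)=(292*31+657)%997=736 -> [736]
  root = 736 != target 836
Candidate D: set leaf[3] = 77 -> leaves = [37, 47, 68, 77, 3, 21]
  L0: [37, 47, 68, 77, 3, 21]
  L1: h(37,47)=(37*31+47)%997=197 h(68,77)=(68*31+77)%997=191 h(3,21)=(3*31+21)%997=114 -> [197, 191, 114]
  L2: h(197,191)=(197*31+191)%997=316 h(114,114)=(114*31+114)%997=657 -> [316, 657]
  L3: h(316,657)=(316*31+657)%997=483 -> [483]
  root = 483 != target 836
Candidate A produces the target root.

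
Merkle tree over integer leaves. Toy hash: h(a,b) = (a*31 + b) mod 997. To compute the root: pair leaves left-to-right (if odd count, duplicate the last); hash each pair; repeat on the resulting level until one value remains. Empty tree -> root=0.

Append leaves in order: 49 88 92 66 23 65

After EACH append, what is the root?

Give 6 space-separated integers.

After append 49 (leaves=[49]):
  L0: [49]
  root=49
After append 88 (leaves=[49, 88]):
  L0: [49, 88]
  L1: h(49,88)=(49*31+88)%997=610 -> [610]
  root=610
After append 92 (leaves=[49, 88, 92]):
  L0: [49, 88, 92]
  L1: h(49,88)=(49*31+88)%997=610 h(92,92)=(92*31+92)%997=950 -> [610, 950]
  L2: h(610,950)=(610*31+950)%997=917 -> [917]
  root=917
After append 66 (leaves=[49, 88, 92, 66]):
  L0: [49, 88, 92, 66]
  L1: h(49,88)=(49*31+88)%997=610 h(92,66)=(92*31+66)%997=924 -> [610, 924]
  L2: h(610,924)=(610*31+924)%997=891 -> [891]
  root=891
After append 23 (leaves=[49, 88, 92, 66, 23]):
  L0: [49, 88, 92, 66, 23]
  L1: h(49,88)=(49*31+88)%997=610 h(92,66)=(92*31+66)%997=924 h(23,23)=(23*31+23)%997=736 -> [610, 924, 736]
  L2: h(610,924)=(610*31+924)%997=891 h(736,736)=(736*31+736)%997=621 -> [891, 621]
  L3: h(891,621)=(891*31+621)%997=326 -> [326]
  root=326
After append 65 (leaves=[49, 88, 92, 66, 23, 65]):
  L0: [49, 88, 92, 66, 23, 65]
  L1: h(49,88)=(49*31+88)%997=610 h(92,66)=(92*31+66)%997=924 h(23,65)=(23*31+65)%997=778 -> [610, 924, 778]
  L2: h(610,924)=(610*31+924)%997=891 h(778,778)=(778*31+778)%997=968 -> [891, 968]
  L3: h(891,968)=(891*31+968)%997=673 -> [673]
  root=673

Answer: 49 610 917 891 326 673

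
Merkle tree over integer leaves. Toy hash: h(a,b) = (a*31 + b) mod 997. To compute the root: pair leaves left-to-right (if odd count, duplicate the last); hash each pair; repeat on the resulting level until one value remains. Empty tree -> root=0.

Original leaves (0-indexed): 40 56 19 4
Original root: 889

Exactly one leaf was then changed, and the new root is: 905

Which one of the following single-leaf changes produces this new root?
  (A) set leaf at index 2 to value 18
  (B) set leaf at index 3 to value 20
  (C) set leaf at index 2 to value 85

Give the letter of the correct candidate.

Answer: B

Derivation:
Original leaves: [40, 56, 19, 4]
Target new root: 905
Try each candidate change and compute the resulting root:
Candidate A: set leaf[2] = 18 -> leaves = [40, 56, 18, 4]
  L0: [40, 56, 18, 4]
  L1: h(40,56)=(40*31+56)%997=299 h(18,4)=(18*31+4)%997=562 -> [299, 562]
  L2: h(299,562)=(299*31+562)%997=858 -> [858]
  root = 858 != target 905
Candidate B: set leaf[3] = 20 -> leaves = [40, 56, 19, 20]
  L0: [40, 56, 19, 20]
  L1: h(40,56)=(40*31+56)%997=299 h(19,20)=(19*31+20)%997=609 -> [299, 609]
  L2: h(299,609)=(299*31+609)%997=905 -> [905]
  root = 905 == target 905  ** MATCH **
Candidate C: set leaf[2] = 85 -> leaves = [40, 56, 85, 4]
  L0: [40, 56, 85, 4]
  L1: h(40,56)=(40*31+56)%997=299 h(85,4)=(85*31+4)%997=645 -> [299, 645]
  L2: h(299,645)=(299*31+645)%997=941 -> [941]
  root = 941 != target 905
Candidate B produces the target root.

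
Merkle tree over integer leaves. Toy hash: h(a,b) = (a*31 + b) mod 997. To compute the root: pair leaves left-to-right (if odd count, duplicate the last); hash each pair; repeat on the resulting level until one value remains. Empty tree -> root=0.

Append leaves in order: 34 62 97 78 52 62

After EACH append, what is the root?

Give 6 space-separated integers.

After append 34 (leaves=[34]):
  L0: [34]
  root=34
After append 62 (leaves=[34, 62]):
  L0: [34, 62]
  L1: h(34,62)=(34*31+62)%997=119 -> [119]
  root=119
After append 97 (leaves=[34, 62, 97]):
  L0: [34, 62, 97]
  L1: h(34,62)=(34*31+62)%997=119 h(97,97)=(97*31+97)%997=113 -> [119, 113]
  L2: h(119,113)=(119*31+113)%997=811 -> [811]
  root=811
After append 78 (leaves=[34, 62, 97, 78]):
  L0: [34, 62, 97, 78]
  L1: h(34,62)=(34*31+62)%997=119 h(97,78)=(97*31+78)%997=94 -> [119, 94]
  L2: h(119,94)=(119*31+94)%997=792 -> [792]
  root=792
After append 52 (leaves=[34, 62, 97, 78, 52]):
  L0: [34, 62, 97, 78, 52]
  L1: h(34,62)=(34*31+62)%997=119 h(97,78)=(97*31+78)%997=94 h(52,52)=(52*31+52)%997=667 -> [119, 94, 667]
  L2: h(119,94)=(119*31+94)%997=792 h(667,667)=(667*31+667)%997=407 -> [792, 407]
  L3: h(792,407)=(792*31+407)%997=34 -> [34]
  root=34
After append 62 (leaves=[34, 62, 97, 78, 52, 62]):
  L0: [34, 62, 97, 78, 52, 62]
  L1: h(34,62)=(34*31+62)%997=119 h(97,78)=(97*31+78)%997=94 h(52,62)=(52*31+62)%997=677 -> [119, 94, 677]
  L2: h(119,94)=(119*31+94)%997=792 h(677,677)=(677*31+677)%997=727 -> [792, 727]
  L3: h(792,727)=(792*31+727)%997=354 -> [354]
  root=354

Answer: 34 119 811 792 34 354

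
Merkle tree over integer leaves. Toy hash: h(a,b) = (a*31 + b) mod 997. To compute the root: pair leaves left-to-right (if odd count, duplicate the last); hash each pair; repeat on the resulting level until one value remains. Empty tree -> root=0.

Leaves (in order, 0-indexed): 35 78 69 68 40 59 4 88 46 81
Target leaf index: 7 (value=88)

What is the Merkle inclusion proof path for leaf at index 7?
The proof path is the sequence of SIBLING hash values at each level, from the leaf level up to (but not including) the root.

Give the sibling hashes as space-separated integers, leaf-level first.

Answer: 4 302 374 809

Derivation:
L0 (leaves): [35, 78, 69, 68, 40, 59, 4, 88, 46, 81], target index=7
L1: h(35,78)=(35*31+78)%997=166 [pair 0] h(69,68)=(69*31+68)%997=213 [pair 1] h(40,59)=(40*31+59)%997=302 [pair 2] h(4,88)=(4*31+88)%997=212 [pair 3] h(46,81)=(46*31+81)%997=510 [pair 4] -> [166, 213, 302, 212, 510]
  Sibling for proof at L0: 4
L2: h(166,213)=(166*31+213)%997=374 [pair 0] h(302,212)=(302*31+212)%997=601 [pair 1] h(510,510)=(510*31+510)%997=368 [pair 2] -> [374, 601, 368]
  Sibling for proof at L1: 302
L3: h(374,601)=(374*31+601)%997=231 [pair 0] h(368,368)=(368*31+368)%997=809 [pair 1] -> [231, 809]
  Sibling for proof at L2: 374
L4: h(231,809)=(231*31+809)%997=991 [pair 0] -> [991]
  Sibling for proof at L3: 809
Root: 991
Proof path (sibling hashes from leaf to root): [4, 302, 374, 809]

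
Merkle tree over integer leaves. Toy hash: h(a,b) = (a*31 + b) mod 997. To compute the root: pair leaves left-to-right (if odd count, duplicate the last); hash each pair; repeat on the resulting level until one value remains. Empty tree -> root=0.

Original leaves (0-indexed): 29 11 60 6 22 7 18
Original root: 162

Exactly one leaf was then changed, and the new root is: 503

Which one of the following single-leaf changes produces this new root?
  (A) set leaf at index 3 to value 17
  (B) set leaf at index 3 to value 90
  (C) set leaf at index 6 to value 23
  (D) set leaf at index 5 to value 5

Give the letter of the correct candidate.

Original leaves: [29, 11, 60, 6, 22, 7, 18]
Target new root: 503
Try each candidate change and compute the resulting root:
Candidate A: set leaf[3] = 17 -> leaves = [29, 11, 60, 17, 22, 7, 18]
  L0: [29, 11, 60, 17, 22, 7, 18]
  L1: h(29,11)=(29*31+11)%997=910 h(60,17)=(60*31+17)%997=880 h(22,7)=(22*31+7)%997=689 h(18,18)=(18*31+18)%997=576 -> [910, 880, 689, 576]
  L2: h(910,880)=(910*31+880)%997=177 h(689,576)=(689*31+576)%997=1 -> [177, 1]
  L3: h(177,1)=(177*31+1)%997=503 -> [503]
  root = 503 == target 503  ** MATCH **
Candidate B: set leaf[3] = 90 -> leaves = [29, 11, 60, 90, 22, 7, 18]
  L0: [29, 11, 60, 90, 22, 7, 18]
  L1: h(29,11)=(29*31+11)%997=910 h(60,90)=(60*31+90)%997=953 h(22,7)=(22*31+7)%997=689 h(18,18)=(18*31+18)%997=576 -> [910, 953, 689, 576]
  L2: h(910,953)=(910*31+953)%997=250 h(689,576)=(689*31+576)%997=1 -> [250, 1]
  L3: h(250,1)=(250*31+1)%997=772 -> [772]
  root = 772 != target 503
Candidate C: set leaf[6] = 23 -> leaves = [29, 11, 60, 6, 22, 7, 23]
  L0: [29, 11, 60, 6, 22, 7, 23]
  L1: h(29,11)=(29*31+11)%997=910 h(60,6)=(60*31+6)%997=869 h(22,7)=(22*31+7)%997=689 h(23,23)=(23*31+23)%997=736 -> [910, 869, 689, 736]
  L2: h(910,869)=(910*31+869)%997=166 h(689,736)=(689*31+736)%997=161 -> [166, 161]
  L3: h(166,161)=(166*31+161)%997=322 -> [322]
  root = 322 != target 503
Candidate D: set leaf[5] = 5 -> leaves = [29, 11, 60, 6, 22, 5, 18]
  L0: [29, 11, 60, 6, 22, 5, 18]
  L1: h(29,11)=(29*31+11)%997=910 h(60,6)=(60*31+6)%997=869 h(22,5)=(22*31+5)%997=687 h(18,18)=(18*31+18)%997=576 -> [910, 869, 687, 576]
  L2: h(910,869)=(910*31+869)%997=166 h(687,576)=(687*31+576)%997=936 -> [166, 936]
  L3: h(166,936)=(166*31+936)%997=100 -> [100]
  root = 100 != target 503
Candidate A produces the target root.

Answer: A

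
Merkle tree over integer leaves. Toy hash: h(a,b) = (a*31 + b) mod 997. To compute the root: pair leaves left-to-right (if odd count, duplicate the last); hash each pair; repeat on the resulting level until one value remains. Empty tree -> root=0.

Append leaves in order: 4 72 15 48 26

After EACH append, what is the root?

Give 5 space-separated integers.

Answer: 4 196 574 607 576

Derivation:
After append 4 (leaves=[4]):
  L0: [4]
  root=4
After append 72 (leaves=[4, 72]):
  L0: [4, 72]
  L1: h(4,72)=(4*31+72)%997=196 -> [196]
  root=196
After append 15 (leaves=[4, 72, 15]):
  L0: [4, 72, 15]
  L1: h(4,72)=(4*31+72)%997=196 h(15,15)=(15*31+15)%997=480 -> [196, 480]
  L2: h(196,480)=(196*31+480)%997=574 -> [574]
  root=574
After append 48 (leaves=[4, 72, 15, 48]):
  L0: [4, 72, 15, 48]
  L1: h(4,72)=(4*31+72)%997=196 h(15,48)=(15*31+48)%997=513 -> [196, 513]
  L2: h(196,513)=(196*31+513)%997=607 -> [607]
  root=607
After append 26 (leaves=[4, 72, 15, 48, 26]):
  L0: [4, 72, 15, 48, 26]
  L1: h(4,72)=(4*31+72)%997=196 h(15,48)=(15*31+48)%997=513 h(26,26)=(26*31+26)%997=832 -> [196, 513, 832]
  L2: h(196,513)=(196*31+513)%997=607 h(832,832)=(832*31+832)%997=702 -> [607, 702]
  L3: h(607,702)=(607*31+702)%997=576 -> [576]
  root=576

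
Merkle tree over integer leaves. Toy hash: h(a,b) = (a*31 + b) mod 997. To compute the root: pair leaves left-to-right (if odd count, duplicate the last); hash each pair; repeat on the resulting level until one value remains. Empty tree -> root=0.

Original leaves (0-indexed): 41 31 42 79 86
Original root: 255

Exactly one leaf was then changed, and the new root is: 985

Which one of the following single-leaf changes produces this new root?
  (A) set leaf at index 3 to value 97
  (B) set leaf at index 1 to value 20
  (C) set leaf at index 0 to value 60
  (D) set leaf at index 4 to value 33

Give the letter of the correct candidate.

Answer: C

Derivation:
Original leaves: [41, 31, 42, 79, 86]
Target new root: 985
Try each candidate change and compute the resulting root:
Candidate A: set leaf[3] = 97 -> leaves = [41, 31, 42, 97, 86]
  L0: [41, 31, 42, 97, 86]
  L1: h(41,31)=(41*31+31)%997=305 h(42,97)=(42*31+97)%997=402 h(86,86)=(86*31+86)%997=758 -> [305, 402, 758]
  L2: h(305,402)=(305*31+402)%997=884 h(758,758)=(758*31+758)%997=328 -> [884, 328]
  L3: h(884,328)=(884*31+328)%997=813 -> [813]
  root = 813 != target 985
Candidate B: set leaf[1] = 20 -> leaves = [41, 20, 42, 79, 86]
  L0: [41, 20, 42, 79, 86]
  L1: h(41,20)=(41*31+20)%997=294 h(42,79)=(42*31+79)%997=384 h(86,86)=(86*31+86)%997=758 -> [294, 384, 758]
  L2: h(294,384)=(294*31+384)%997=525 h(758,758)=(758*31+758)%997=328 -> [525, 328]
  L3: h(525,328)=(525*31+328)%997=651 -> [651]
  root = 651 != target 985
Candidate C: set leaf[0] = 60 -> leaves = [60, 31, 42, 79, 86]
  L0: [60, 31, 42, 79, 86]
  L1: h(60,31)=(60*31+31)%997=894 h(42,79)=(42*31+79)%997=384 h(86,86)=(86*31+86)%997=758 -> [894, 384, 758]
  L2: h(894,384)=(894*31+384)%997=182 h(758,758)=(758*31+758)%997=328 -> [182, 328]
  L3: h(182,328)=(182*31+328)%997=985 -> [985]
  root = 985 == target 985  ** MATCH **
Candidate D: set leaf[4] = 33 -> leaves = [41, 31, 42, 79, 33]
  L0: [41, 31, 42, 79, 33]
  L1: h(41,31)=(41*31+31)%997=305 h(42,79)=(42*31+79)%997=384 h(33,33)=(33*31+33)%997=59 -> [305, 384, 59]
  L2: h(305,384)=(305*31+384)%997=866 h(59,59)=(59*31+59)%997=891 -> [866, 891]
  L3: h(866,891)=(866*31+891)%997=818 -> [818]
  root = 818 != target 985
Candidate C produces the target root.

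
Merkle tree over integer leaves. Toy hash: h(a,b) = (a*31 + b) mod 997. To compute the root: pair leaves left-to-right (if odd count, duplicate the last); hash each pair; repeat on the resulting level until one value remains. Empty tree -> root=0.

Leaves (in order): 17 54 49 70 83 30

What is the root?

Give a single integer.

L0: [17, 54, 49, 70, 83, 30]
L1: h(17,54)=(17*31+54)%997=581 h(49,70)=(49*31+70)%997=592 h(83,30)=(83*31+30)%997=609 -> [581, 592, 609]
L2: h(581,592)=(581*31+592)%997=657 h(609,609)=(609*31+609)%997=545 -> [657, 545]
L3: h(657,545)=(657*31+545)%997=972 -> [972]

Answer: 972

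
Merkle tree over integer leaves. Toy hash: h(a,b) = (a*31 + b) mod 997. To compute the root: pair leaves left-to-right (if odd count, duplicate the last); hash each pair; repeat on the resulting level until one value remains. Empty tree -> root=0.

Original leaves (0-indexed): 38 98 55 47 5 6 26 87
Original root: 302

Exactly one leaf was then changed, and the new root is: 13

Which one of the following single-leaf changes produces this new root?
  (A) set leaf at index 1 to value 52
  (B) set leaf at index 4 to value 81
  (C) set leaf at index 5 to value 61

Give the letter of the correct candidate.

Original leaves: [38, 98, 55, 47, 5, 6, 26, 87]
Target new root: 13
Try each candidate change and compute the resulting root:
Candidate A: set leaf[1] = 52 -> leaves = [38, 52, 55, 47, 5, 6, 26, 87]
  L0: [38, 52, 55, 47, 5, 6, 26, 87]
  L1: h(38,52)=(38*31+52)%997=233 h(55,47)=(55*31+47)%997=755 h(5,6)=(5*31+6)%997=161 h(26,87)=(26*31+87)%997=893 -> [233, 755, 161, 893]
  L2: h(233,755)=(233*31+755)%997=2 h(161,893)=(161*31+893)%997=899 -> [2, 899]
  L3: h(2,899)=(2*31+899)%997=961 -> [961]
  root = 961 != target 13
Candidate B: set leaf[4] = 81 -> leaves = [38, 98, 55, 47, 81, 6, 26, 87]
  L0: [38, 98, 55, 47, 81, 6, 26, 87]
  L1: h(38,98)=(38*31+98)%997=279 h(55,47)=(55*31+47)%997=755 h(81,6)=(81*31+6)%997=523 h(26,87)=(26*31+87)%997=893 -> [279, 755, 523, 893]
  L2: h(279,755)=(279*31+755)%997=431 h(523,893)=(523*31+893)%997=157 -> [431, 157]
  L3: h(431,157)=(431*31+157)%997=557 -> [557]
  root = 557 != target 13
Candidate C: set leaf[5] = 61 -> leaves = [38, 98, 55, 47, 5, 61, 26, 87]
  L0: [38, 98, 55, 47, 5, 61, 26, 87]
  L1: h(38,98)=(38*31+98)%997=279 h(55,47)=(55*31+47)%997=755 h(5,61)=(5*31+61)%997=216 h(26,87)=(26*31+87)%997=893 -> [279, 755, 216, 893]
  L2: h(279,755)=(279*31+755)%997=431 h(216,893)=(216*31+893)%997=610 -> [431, 610]
  L3: h(431,610)=(431*31+610)%997=13 -> [13]
  root = 13 == target 13  ** MATCH **
Candidate C produces the target root.

Answer: C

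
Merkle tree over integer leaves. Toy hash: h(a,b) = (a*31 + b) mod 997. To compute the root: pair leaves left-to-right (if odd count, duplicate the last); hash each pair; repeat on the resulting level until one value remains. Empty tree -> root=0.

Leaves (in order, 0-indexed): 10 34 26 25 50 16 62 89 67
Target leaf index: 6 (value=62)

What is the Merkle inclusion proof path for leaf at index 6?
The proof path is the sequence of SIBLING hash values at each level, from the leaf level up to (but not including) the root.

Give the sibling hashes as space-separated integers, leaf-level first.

Answer: 89 569 528 62

Derivation:
L0 (leaves): [10, 34, 26, 25, 50, 16, 62, 89, 67], target index=6
L1: h(10,34)=(10*31+34)%997=344 [pair 0] h(26,25)=(26*31+25)%997=831 [pair 1] h(50,16)=(50*31+16)%997=569 [pair 2] h(62,89)=(62*31+89)%997=17 [pair 3] h(67,67)=(67*31+67)%997=150 [pair 4] -> [344, 831, 569, 17, 150]
  Sibling for proof at L0: 89
L2: h(344,831)=(344*31+831)%997=528 [pair 0] h(569,17)=(569*31+17)%997=707 [pair 1] h(150,150)=(150*31+150)%997=812 [pair 2] -> [528, 707, 812]
  Sibling for proof at L1: 569
L3: h(528,707)=(528*31+707)%997=126 [pair 0] h(812,812)=(812*31+812)%997=62 [pair 1] -> [126, 62]
  Sibling for proof at L2: 528
L4: h(126,62)=(126*31+62)%997=977 [pair 0] -> [977]
  Sibling for proof at L3: 62
Root: 977
Proof path (sibling hashes from leaf to root): [89, 569, 528, 62]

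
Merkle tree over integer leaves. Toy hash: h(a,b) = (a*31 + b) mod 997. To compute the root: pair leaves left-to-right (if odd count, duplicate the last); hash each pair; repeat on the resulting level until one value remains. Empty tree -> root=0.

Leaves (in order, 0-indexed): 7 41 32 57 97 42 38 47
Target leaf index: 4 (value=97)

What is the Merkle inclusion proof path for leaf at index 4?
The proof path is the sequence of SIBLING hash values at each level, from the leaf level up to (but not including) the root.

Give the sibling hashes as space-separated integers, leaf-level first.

Answer: 42 228 74

Derivation:
L0 (leaves): [7, 41, 32, 57, 97, 42, 38, 47], target index=4
L1: h(7,41)=(7*31+41)%997=258 [pair 0] h(32,57)=(32*31+57)%997=52 [pair 1] h(97,42)=(97*31+42)%997=58 [pair 2] h(38,47)=(38*31+47)%997=228 [pair 3] -> [258, 52, 58, 228]
  Sibling for proof at L0: 42
L2: h(258,52)=(258*31+52)%997=74 [pair 0] h(58,228)=(58*31+228)%997=32 [pair 1] -> [74, 32]
  Sibling for proof at L1: 228
L3: h(74,32)=(74*31+32)%997=332 [pair 0] -> [332]
  Sibling for proof at L2: 74
Root: 332
Proof path (sibling hashes from leaf to root): [42, 228, 74]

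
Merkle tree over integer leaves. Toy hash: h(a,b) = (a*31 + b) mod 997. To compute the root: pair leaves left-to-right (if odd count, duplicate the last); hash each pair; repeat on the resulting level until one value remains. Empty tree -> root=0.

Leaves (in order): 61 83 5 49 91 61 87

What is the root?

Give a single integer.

L0: [61, 83, 5, 49, 91, 61, 87]
L1: h(61,83)=(61*31+83)%997=977 h(5,49)=(5*31+49)%997=204 h(91,61)=(91*31+61)%997=888 h(87,87)=(87*31+87)%997=790 -> [977, 204, 888, 790]
L2: h(977,204)=(977*31+204)%997=581 h(888,790)=(888*31+790)%997=402 -> [581, 402]
L3: h(581,402)=(581*31+402)%997=467 -> [467]

Answer: 467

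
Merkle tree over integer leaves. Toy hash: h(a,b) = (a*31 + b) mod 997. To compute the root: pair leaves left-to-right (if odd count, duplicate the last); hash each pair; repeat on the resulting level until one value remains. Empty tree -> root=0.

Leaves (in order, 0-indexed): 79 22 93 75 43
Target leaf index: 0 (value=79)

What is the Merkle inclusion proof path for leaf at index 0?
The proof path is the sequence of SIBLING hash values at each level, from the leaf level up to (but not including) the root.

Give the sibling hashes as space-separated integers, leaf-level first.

L0 (leaves): [79, 22, 93, 75, 43], target index=0
L1: h(79,22)=(79*31+22)%997=477 [pair 0] h(93,75)=(93*31+75)%997=964 [pair 1] h(43,43)=(43*31+43)%997=379 [pair 2] -> [477, 964, 379]
  Sibling for proof at L0: 22
L2: h(477,964)=(477*31+964)%997=796 [pair 0] h(379,379)=(379*31+379)%997=164 [pair 1] -> [796, 164]
  Sibling for proof at L1: 964
L3: h(796,164)=(796*31+164)%997=912 [pair 0] -> [912]
  Sibling for proof at L2: 164
Root: 912
Proof path (sibling hashes from leaf to root): [22, 964, 164]

Answer: 22 964 164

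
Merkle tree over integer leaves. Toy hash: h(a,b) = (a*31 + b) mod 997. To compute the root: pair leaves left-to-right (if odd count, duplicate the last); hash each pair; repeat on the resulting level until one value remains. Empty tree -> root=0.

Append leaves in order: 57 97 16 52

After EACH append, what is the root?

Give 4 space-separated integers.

After append 57 (leaves=[57]):
  L0: [57]
  root=57
After append 97 (leaves=[57, 97]):
  L0: [57, 97]
  L1: h(57,97)=(57*31+97)%997=867 -> [867]
  root=867
After append 16 (leaves=[57, 97, 16]):
  L0: [57, 97, 16]
  L1: h(57,97)=(57*31+97)%997=867 h(16,16)=(16*31+16)%997=512 -> [867, 512]
  L2: h(867,512)=(867*31+512)%997=470 -> [470]
  root=470
After append 52 (leaves=[57, 97, 16, 52]):
  L0: [57, 97, 16, 52]
  L1: h(57,97)=(57*31+97)%997=867 h(16,52)=(16*31+52)%997=548 -> [867, 548]
  L2: h(867,548)=(867*31+548)%997=506 -> [506]
  root=506

Answer: 57 867 470 506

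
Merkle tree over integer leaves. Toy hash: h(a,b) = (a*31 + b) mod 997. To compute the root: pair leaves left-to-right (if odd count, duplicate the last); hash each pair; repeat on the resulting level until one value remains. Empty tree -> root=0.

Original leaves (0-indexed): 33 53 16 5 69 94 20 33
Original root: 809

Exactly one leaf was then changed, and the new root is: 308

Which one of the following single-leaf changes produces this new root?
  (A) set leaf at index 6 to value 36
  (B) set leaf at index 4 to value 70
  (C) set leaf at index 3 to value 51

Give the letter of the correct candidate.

Answer: A

Derivation:
Original leaves: [33, 53, 16, 5, 69, 94, 20, 33]
Target new root: 308
Try each candidate change and compute the resulting root:
Candidate A: set leaf[6] = 36 -> leaves = [33, 53, 16, 5, 69, 94, 36, 33]
  L0: [33, 53, 16, 5, 69, 94, 36, 33]
  L1: h(33,53)=(33*31+53)%997=79 h(16,5)=(16*31+5)%997=501 h(69,94)=(69*31+94)%997=239 h(36,33)=(36*31+33)%997=152 -> [79, 501, 239, 152]
  L2: h(79,501)=(79*31+501)%997=956 h(239,152)=(239*31+152)%997=582 -> [956, 582]
  L3: h(956,582)=(956*31+582)%997=308 -> [308]
  root = 308 == target 308  ** MATCH **
Candidate B: set leaf[4] = 70 -> leaves = [33, 53, 16, 5, 70, 94, 20, 33]
  L0: [33, 53, 16, 5, 70, 94, 20, 33]
  L1: h(33,53)=(33*31+53)%997=79 h(16,5)=(16*31+5)%997=501 h(70,94)=(70*31+94)%997=270 h(20,33)=(20*31+33)%997=653 -> [79, 501, 270, 653]
  L2: h(79,501)=(79*31+501)%997=956 h(270,653)=(270*31+653)%997=50 -> [956, 50]
  L3: h(956,50)=(956*31+50)%997=773 -> [773]
  root = 773 != target 308
Candidate C: set leaf[3] = 51 -> leaves = [33, 53, 16, 51, 69, 94, 20, 33]
  L0: [33, 53, 16, 51, 69, 94, 20, 33]
  L1: h(33,53)=(33*31+53)%997=79 h(16,51)=(16*31+51)%997=547 h(69,94)=(69*31+94)%997=239 h(20,33)=(20*31+33)%997=653 -> [79, 547, 239, 653]
  L2: h(79,547)=(79*31+547)%997=5 h(239,653)=(239*31+653)%997=86 -> [5, 86]
  L3: h(5,86)=(5*31+86)%997=241 -> [241]
  root = 241 != target 308
Candidate A produces the target root.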